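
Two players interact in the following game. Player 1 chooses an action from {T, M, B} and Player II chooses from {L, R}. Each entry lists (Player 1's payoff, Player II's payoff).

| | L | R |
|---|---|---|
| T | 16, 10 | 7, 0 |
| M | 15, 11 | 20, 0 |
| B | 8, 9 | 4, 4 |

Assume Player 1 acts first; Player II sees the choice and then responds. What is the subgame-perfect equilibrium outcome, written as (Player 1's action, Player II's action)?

Player II best-responds to each possible Player 1 move:
- T: Player II compares 10, 0 and picks L; Player 1 would get 16.
- M: Player II compares 11, 0 and picks L; Player 1 would get 15.
- B: Player II compares 9, 4 and picks L; Player 1 would get 8.
Among 16, 15, 8, the best is 16 at T. Subgame-perfect outcome: (T, L) with payoffs (16, 10).

(T, L)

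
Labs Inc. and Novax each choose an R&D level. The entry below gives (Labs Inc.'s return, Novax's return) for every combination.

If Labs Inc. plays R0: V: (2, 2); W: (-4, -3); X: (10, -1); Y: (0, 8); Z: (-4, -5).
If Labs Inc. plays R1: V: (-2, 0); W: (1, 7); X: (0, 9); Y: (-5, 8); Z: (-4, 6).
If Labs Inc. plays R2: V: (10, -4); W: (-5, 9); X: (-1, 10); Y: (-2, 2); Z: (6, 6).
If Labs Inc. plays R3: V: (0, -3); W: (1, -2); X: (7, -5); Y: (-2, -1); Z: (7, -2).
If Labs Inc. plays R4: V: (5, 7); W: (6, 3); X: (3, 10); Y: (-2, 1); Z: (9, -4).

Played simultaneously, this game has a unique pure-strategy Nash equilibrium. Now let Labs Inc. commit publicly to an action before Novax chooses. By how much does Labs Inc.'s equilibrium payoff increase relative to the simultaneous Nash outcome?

Work backward from Novax's decision.
- R0: Novax compares 2, -3, -1, 8, -5 and picks Y; Labs Inc. would get 0.
- R1: Novax compares 0, 7, 9, 8, 6 and picks X; Labs Inc. would get 0.
- R2: Novax compares -4, 9, 10, 2, 6 and picks X; Labs Inc. would get -1.
- R3: Novax compares -3, -2, -5, -1, -2 and picks Y; Labs Inc. would get -2.
- R4: Novax compares 7, 3, 10, 1, -4 and picks X; Labs Inc. would get 3.
Labs Inc.'s induced payoffs are 0, 0, -1, -2, 3, so Labs Inc. commits to R4. Subgame-perfect outcome: (R4, X) with payoffs (3, 10).
For the simultaneous game, intersect best replies.
Labs Inc.'s best replies: V→R2; W→R4; X→R0; Y→R0; Z→R4.
Novax's best replies: R0→Y; R1→X; R2→X; R3→Y; R4→X.
Only (R0, Y) has each player best-responding; Nash payoffs (0, 8).
Labs Inc.'s commitment gain: 3 − 0 = 3.

3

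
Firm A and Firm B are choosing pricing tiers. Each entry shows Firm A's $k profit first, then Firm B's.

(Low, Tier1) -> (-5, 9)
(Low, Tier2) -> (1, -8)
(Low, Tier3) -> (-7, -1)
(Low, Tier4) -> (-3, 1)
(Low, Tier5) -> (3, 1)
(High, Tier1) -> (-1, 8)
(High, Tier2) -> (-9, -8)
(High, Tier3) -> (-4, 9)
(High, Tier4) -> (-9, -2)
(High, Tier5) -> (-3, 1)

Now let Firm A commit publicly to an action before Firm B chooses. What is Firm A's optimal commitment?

High

Work backward from Firm B's decision.
- Low: BR = Tier1, leader payoff -5.
- High: BR = Tier3, leader payoff -4.
Maximizing over -5, -4, Firm A chooses High. Subgame-perfect outcome: (High, Tier3) with payoffs (-4, 9).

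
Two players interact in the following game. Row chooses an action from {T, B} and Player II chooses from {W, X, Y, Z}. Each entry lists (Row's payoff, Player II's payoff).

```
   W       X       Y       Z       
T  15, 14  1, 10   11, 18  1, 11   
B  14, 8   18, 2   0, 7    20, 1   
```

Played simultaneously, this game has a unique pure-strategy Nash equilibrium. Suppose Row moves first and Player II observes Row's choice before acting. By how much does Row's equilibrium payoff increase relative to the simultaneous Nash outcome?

3

Player II best-responds to each possible Row move:
- T: Player II compares 14, 10, 18, 11 and picks Y; Row would get 11.
- B: Player II compares 8, 2, 7, 1 and picks W; Row would get 14.
Maximizing over 11, 14, Row chooses B. Subgame-perfect outcome: (B, W) with payoffs (14, 8).
For the simultaneous game, intersect best replies.
Row's best replies: W→T; X→B; Y→T; Z→B.
Player II's best replies: T→Y; B→W.
Only (T, Y) has each player best-responding; Nash payoffs (11, 18).
Row's commitment gain: 14 − 11 = 3.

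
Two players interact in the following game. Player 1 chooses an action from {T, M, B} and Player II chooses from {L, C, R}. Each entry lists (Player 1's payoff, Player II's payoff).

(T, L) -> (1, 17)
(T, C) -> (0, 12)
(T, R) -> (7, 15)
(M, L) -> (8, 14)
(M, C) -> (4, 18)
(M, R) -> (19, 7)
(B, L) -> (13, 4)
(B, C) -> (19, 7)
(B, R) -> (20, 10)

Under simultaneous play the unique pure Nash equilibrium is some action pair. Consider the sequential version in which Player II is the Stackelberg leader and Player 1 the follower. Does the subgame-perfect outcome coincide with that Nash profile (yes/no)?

yes

Backward induction with Player II moving first.
- L → Player 1 plays B (best of 1, 8, 13); Player II gets 4.
- C → Player 1 plays B (best of 0, 4, 19); Player II gets 7.
- R → Player 1 plays B (best of 7, 19, 20); Player II gets 10.
Among 4, 7, 10, the best is 10 at R. Subgame-perfect outcome: (B, R) with payoffs (20, 10).
Now find the simultaneous Nash equilibrium.
Player 1's best replies: L→B; C→B; R→B.
Player II's best replies: T→L; M→C; B→R.
Only (B, R) has each player best-responding; Nash payoffs (20, 10).
Sequential outcome (B, R) coincides with the Nash profile (B, R).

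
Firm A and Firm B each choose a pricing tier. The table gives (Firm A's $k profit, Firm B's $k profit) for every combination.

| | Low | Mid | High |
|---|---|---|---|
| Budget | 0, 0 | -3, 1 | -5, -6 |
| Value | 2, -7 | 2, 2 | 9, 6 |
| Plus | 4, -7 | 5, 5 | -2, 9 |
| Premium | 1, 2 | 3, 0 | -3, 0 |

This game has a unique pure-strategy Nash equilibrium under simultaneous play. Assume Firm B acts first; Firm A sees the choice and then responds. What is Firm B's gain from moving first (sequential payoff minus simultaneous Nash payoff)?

0

Firm A best-responds to each possible Firm B move:
- Low: Firm A compares 0, 2, 4, 1 and picks Plus; Firm B would get -7.
- Mid: Firm A compares -3, 2, 5, 3 and picks Plus; Firm B would get 5.
- High: Firm A compares -5, 9, -2, -3 and picks Value; Firm B would get 6.
Maximizing over -7, 5, 6, Firm B chooses High. Subgame-perfect outcome: (Value, High) with payoffs (9, 6).
Now find the simultaneous Nash equilibrium.
Firm A's best replies: Low→Plus; Mid→Plus; High→Value.
Firm B's best replies: Budget→Mid; Value→High; Plus→High; Premium→Low.
Only (Value, High) has each player best-responding; Nash payoffs (9, 6).
Firm B's commitment gain: 6 − 6 = 0.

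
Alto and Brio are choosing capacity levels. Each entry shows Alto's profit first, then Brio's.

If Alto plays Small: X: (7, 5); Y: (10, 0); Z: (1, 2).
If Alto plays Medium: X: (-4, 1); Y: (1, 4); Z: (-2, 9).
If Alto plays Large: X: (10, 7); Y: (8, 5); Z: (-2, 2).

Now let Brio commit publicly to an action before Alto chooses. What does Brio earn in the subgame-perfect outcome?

Solve by backward induction (Brio leads).
- X: Alto compares 7, -4, 10 and picks Large; Brio would get 7.
- Y: Alto compares 10, 1, 8 and picks Small; Brio would get 0.
- Z: Alto compares 1, -2, -2 and picks Small; Brio would get 2.
Brio's induced payoffs are 7, 0, 2, so Brio commits to X. Subgame-perfect outcome: (Large, X) with payoffs (10, 7).

7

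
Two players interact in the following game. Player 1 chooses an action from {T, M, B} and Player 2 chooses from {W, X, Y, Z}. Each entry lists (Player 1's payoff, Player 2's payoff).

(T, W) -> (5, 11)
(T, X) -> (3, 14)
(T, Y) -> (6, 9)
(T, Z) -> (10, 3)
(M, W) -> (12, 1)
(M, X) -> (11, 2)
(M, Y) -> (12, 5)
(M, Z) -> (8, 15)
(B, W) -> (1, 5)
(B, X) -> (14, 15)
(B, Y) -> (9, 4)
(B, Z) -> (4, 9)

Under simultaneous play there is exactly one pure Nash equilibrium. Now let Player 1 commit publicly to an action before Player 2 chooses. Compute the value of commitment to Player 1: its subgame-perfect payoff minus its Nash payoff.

Solve by backward induction (Player 1 leads).
- T → Player 2 plays X (best of 11, 14, 9, 3); Player 1 gets 3.
- M → Player 2 plays Z (best of 1, 2, 5, 15); Player 1 gets 8.
- B → Player 2 plays X (best of 5, 15, 4, 9); Player 1 gets 14.
Maximizing over 3, 8, 14, Player 1 chooses B. Subgame-perfect outcome: (B, X) with payoffs (14, 15).
Now find the simultaneous Nash equilibrium.
Player 1's best replies: W→M; X→B; Y→M; Z→T.
Player 2's best replies: T→X; M→Z; B→X.
Only (B, X) has each player best-responding; Nash payoffs (14, 15).
Player 1's commitment gain: 14 − 14 = 0.

0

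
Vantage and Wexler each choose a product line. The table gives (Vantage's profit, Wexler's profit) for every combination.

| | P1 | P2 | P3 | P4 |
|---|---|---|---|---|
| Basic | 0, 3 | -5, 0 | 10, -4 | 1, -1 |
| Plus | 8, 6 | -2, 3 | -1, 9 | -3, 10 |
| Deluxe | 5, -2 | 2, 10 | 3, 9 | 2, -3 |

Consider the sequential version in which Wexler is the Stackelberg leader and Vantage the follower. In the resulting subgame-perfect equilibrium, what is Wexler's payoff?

10

Work backward from Vantage's decision.
- P1: BR = Plus, leader payoff 6.
- P2: BR = Deluxe, leader payoff 10.
- P3: BR = Basic, leader payoff -4.
- P4: BR = Deluxe, leader payoff -3.
Wexler's induced payoffs are 6, 10, -4, -3, so Wexler commits to P2. Subgame-perfect outcome: (Deluxe, P2) with payoffs (2, 10).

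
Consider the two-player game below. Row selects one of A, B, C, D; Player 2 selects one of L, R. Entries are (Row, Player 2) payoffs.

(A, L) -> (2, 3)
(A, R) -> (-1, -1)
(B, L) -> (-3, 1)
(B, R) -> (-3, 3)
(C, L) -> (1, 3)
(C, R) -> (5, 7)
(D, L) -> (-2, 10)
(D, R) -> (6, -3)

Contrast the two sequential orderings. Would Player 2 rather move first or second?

second

If Row leads: Player 2's best replies are A→L, B→R, C→R, D→L; Row's induced payoffs 2, -3, 5, -2; outcome (C, R), payoffs (5, 7).
If Player 2 leads: Row's best replies are L→A, R→D; Player 2's induced payoffs 3, -3; outcome (A, L), payoffs (2, 3).
Player 2 gets 3 moving first and 7 moving second, so Player 2 prefers to move second.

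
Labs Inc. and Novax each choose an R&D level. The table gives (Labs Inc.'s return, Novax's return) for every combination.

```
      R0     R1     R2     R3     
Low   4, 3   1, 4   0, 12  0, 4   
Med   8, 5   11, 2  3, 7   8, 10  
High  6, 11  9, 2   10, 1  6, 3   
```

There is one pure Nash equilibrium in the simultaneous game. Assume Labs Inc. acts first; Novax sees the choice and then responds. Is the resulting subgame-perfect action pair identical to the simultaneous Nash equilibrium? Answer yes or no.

Backward induction with Labs Inc. moving first.
- Low: BR = R2, leader payoff 0.
- Med: BR = R3, leader payoff 8.
- High: BR = R0, leader payoff 6.
Among 0, 8, 6, the best is 8 at Med. Subgame-perfect outcome: (Med, R3) with payoffs (8, 10).
Now find the simultaneous Nash equilibrium.
Labs Inc.'s best replies: R0→Med; R1→Med; R2→High; R3→Med.
Novax's best replies: Low→R2; Med→R3; High→R0.
The unique mutual best reply is (Med, R3), giving (8, 10).
Sequential outcome (Med, R3) coincides with the Nash profile (Med, R3).

yes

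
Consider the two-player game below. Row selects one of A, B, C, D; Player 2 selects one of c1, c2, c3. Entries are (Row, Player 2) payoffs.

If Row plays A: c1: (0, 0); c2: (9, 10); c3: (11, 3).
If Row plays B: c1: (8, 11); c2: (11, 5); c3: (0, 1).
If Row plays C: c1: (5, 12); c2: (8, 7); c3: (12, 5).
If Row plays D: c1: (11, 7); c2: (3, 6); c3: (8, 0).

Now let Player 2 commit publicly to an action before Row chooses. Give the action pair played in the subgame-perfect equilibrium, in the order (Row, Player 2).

Solve by backward induction (Player 2 leads).
- c1: BR = D, leader payoff 7.
- c2: BR = B, leader payoff 5.
- c3: BR = C, leader payoff 5.
Among 7, 5, 5, the best is 7 at c1. Subgame-perfect outcome: (D, c1) with payoffs (11, 7).

(D, c1)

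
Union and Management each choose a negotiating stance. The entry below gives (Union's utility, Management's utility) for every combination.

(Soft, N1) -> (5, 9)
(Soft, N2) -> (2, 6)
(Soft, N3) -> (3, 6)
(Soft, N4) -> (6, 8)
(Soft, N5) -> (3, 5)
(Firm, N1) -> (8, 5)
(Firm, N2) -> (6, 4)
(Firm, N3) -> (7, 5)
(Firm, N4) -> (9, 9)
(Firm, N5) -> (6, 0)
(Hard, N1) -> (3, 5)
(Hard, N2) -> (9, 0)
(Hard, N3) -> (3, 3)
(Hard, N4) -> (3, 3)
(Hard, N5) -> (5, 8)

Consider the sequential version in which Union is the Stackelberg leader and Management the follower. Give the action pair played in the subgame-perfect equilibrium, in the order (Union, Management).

Backward induction with Union moving first.
- Soft: BR = N1, leader payoff 5.
- Firm: BR = N4, leader payoff 9.
- Hard: BR = N5, leader payoff 5.
Union's induced payoffs are 5, 9, 5, so Union commits to Firm. Subgame-perfect outcome: (Firm, N4) with payoffs (9, 9).

(Firm, N4)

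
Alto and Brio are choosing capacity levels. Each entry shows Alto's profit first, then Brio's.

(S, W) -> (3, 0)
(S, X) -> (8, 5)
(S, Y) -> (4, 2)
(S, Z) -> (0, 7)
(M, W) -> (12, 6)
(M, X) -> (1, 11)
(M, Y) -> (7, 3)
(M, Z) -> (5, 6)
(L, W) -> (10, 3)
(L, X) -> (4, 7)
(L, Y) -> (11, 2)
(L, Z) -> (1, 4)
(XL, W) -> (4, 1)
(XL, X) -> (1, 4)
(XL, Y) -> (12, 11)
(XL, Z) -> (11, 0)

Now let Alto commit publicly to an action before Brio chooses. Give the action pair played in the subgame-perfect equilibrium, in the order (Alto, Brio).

Work backward from Brio's decision.
- S: Brio compares 0, 5, 2, 7 and picks Z; Alto would get 0.
- M: Brio compares 6, 11, 3, 6 and picks X; Alto would get 1.
- L: Brio compares 3, 7, 2, 4 and picks X; Alto would get 4.
- XL: Brio compares 1, 4, 11, 0 and picks Y; Alto would get 12.
Among 0, 1, 4, 12, the best is 12 at XL. Subgame-perfect outcome: (XL, Y) with payoffs (12, 11).

(XL, Y)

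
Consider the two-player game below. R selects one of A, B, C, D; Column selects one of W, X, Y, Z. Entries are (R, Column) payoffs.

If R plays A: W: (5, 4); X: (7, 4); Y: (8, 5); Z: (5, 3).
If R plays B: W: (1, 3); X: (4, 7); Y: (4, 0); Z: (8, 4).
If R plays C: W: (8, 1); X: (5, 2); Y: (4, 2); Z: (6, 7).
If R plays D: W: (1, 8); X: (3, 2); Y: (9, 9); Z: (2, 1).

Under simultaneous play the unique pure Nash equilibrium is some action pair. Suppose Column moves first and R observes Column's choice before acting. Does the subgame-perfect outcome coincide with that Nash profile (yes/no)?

Backward induction with Column moving first.
- W: BR = C, leader payoff 1.
- X: BR = A, leader payoff 4.
- Y: BR = D, leader payoff 9.
- Z: BR = B, leader payoff 4.
Among 1, 4, 9, 4, the best is 9 at Y. Subgame-perfect outcome: (D, Y) with payoffs (9, 9).
For the simultaneous game, intersect best replies.
R's best replies: W→C; X→A; Y→D; Z→B.
Column's best replies: A→Y; B→X; C→Z; D→Y.
The unique mutual best reply is (D, Y), giving (9, 9).
Sequential outcome (D, Y) coincides with the Nash profile (D, Y).

yes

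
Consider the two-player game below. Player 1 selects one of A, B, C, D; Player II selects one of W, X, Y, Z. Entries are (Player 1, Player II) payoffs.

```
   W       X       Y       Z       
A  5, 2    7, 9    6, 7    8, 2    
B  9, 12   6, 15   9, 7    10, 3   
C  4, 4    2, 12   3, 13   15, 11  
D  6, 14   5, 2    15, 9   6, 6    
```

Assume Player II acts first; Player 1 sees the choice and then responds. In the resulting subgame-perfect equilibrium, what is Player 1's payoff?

Backward induction with Player II moving first.
- W: BR = B, leader payoff 12.
- X: BR = A, leader payoff 9.
- Y: BR = D, leader payoff 9.
- Z: BR = C, leader payoff 11.
Player II's induced payoffs are 12, 9, 9, 11, so Player II commits to W. Subgame-perfect outcome: (B, W) with payoffs (9, 12).

9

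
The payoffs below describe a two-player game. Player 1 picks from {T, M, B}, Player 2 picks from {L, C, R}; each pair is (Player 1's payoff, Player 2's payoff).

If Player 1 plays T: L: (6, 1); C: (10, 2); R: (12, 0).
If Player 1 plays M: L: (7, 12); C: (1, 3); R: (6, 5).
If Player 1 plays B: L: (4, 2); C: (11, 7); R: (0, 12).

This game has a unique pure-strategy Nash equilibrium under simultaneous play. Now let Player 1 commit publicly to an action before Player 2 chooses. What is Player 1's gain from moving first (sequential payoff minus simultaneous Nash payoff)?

Backward induction with Player 1 moving first.
- T → Player 2 plays C (best of 1, 2, 0); Player 1 gets 10.
- M → Player 2 plays L (best of 12, 3, 5); Player 1 gets 7.
- B → Player 2 plays R (best of 2, 7, 12); Player 1 gets 0.
Among 10, 7, 0, the best is 10 at T. Subgame-perfect outcome: (T, C) with payoffs (10, 2).
Under simultaneous play:
Player 1's best replies: L→M; C→B; R→T.
Player 2's best replies: T→C; M→L; B→R.
The unique mutual best reply is (M, L), giving (7, 12).
Player 1's commitment gain: 10 − 7 = 3.

3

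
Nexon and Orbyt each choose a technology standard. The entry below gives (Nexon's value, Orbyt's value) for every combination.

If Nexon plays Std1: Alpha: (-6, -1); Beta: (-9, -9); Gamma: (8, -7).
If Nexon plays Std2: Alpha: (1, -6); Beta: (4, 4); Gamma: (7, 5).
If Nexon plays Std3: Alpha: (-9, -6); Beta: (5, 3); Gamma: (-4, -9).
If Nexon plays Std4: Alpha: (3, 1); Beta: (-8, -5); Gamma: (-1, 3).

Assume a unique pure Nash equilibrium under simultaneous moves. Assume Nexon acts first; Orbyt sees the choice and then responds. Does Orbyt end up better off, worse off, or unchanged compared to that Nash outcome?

better off

Backward induction with Nexon moving first.
- Std1 → Orbyt plays Alpha (best of -1, -9, -7); Nexon gets -6.
- Std2 → Orbyt plays Gamma (best of -6, 4, 5); Nexon gets 7.
- Std3 → Orbyt plays Beta (best of -6, 3, -9); Nexon gets 5.
- Std4 → Orbyt plays Gamma (best of 1, -5, 3); Nexon gets -1.
Maximizing over -6, 7, 5, -1, Nexon chooses Std2. Subgame-perfect outcome: (Std2, Gamma) with payoffs (7, 5).
For the simultaneous game, intersect best replies.
Nexon's best replies: Alpha→Std4; Beta→Std3; Gamma→Std1.
Orbyt's best replies: Std1→Alpha; Std2→Gamma; Std3→Beta; Std4→Gamma.
The unique mutual best reply is (Std3, Beta), giving (5, 3).
Orbyt earns 5 sequentially versus 3 at the Nash outcome: better off.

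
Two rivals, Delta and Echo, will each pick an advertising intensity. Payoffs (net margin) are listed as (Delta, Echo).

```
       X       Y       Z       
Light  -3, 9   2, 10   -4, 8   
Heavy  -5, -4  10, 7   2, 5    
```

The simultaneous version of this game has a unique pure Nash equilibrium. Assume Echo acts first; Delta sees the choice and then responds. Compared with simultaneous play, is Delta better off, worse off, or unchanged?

worse off

Work backward from Delta's decision.
- X: Delta compares -3, -5 and picks Light; Echo would get 9.
- Y: Delta compares 2, 10 and picks Heavy; Echo would get 7.
- Z: Delta compares -4, 2 and picks Heavy; Echo would get 5.
Echo's induced payoffs are 9, 7, 5, so Echo commits to X. Subgame-perfect outcome: (Light, X) with payoffs (-3, 9).
For the simultaneous game, intersect best replies.
Delta's best replies: X→Light; Y→Heavy; Z→Heavy.
Echo's best replies: Light→Y; Heavy→Y.
The unique mutual best reply is (Heavy, Y), giving (10, 7).
Delta earns -3 sequentially versus 10 at the Nash outcome: worse off.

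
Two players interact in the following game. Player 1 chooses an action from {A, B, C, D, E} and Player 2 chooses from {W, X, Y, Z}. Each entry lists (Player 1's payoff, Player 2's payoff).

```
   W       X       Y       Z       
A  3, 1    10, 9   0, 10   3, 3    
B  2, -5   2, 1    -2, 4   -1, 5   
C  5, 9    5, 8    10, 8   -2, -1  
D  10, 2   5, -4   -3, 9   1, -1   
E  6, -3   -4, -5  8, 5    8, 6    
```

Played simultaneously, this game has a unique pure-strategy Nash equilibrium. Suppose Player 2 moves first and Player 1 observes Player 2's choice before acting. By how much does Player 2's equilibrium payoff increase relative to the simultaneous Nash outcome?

3

Player 1 best-responds to each possible Player 2 move:
- W: Player 1 compares 3, 2, 5, 10, 6 and picks D; Player 2 would get 2.
- X: Player 1 compares 10, 2, 5, 5, -4 and picks A; Player 2 would get 9.
- Y: Player 1 compares 0, -2, 10, -3, 8 and picks C; Player 2 would get 8.
- Z: Player 1 compares 3, -1, -2, 1, 8 and picks E; Player 2 would get 6.
Among 2, 9, 8, 6, the best is 9 at X. Subgame-perfect outcome: (A, X) with payoffs (10, 9).
Under simultaneous play:
Player 1's best replies: W→D; X→A; Y→C; Z→E.
Player 2's best replies: A→Y; B→Z; C→W; D→Y; E→Z.
Only (E, Z) has each player best-responding; Nash payoffs (8, 6).
Player 2's commitment gain: 9 − 6 = 3.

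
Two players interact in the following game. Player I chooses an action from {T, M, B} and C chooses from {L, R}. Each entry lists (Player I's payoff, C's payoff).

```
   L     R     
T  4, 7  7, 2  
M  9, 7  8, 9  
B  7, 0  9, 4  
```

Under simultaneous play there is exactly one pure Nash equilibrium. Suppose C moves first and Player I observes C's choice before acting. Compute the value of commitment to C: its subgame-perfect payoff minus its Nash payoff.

3

Work backward from Player I's decision.
- L: Player I compares 4, 9, 7 and picks M; C would get 7.
- R: Player I compares 7, 8, 9 and picks B; C would get 4.
Among 7, 4, the best is 7 at L. Subgame-perfect outcome: (M, L) with payoffs (9, 7).
Under simultaneous play:
Player I's best replies: L→M; R→B.
C's best replies: T→L; M→R; B→R.
The unique mutual best reply is (B, R), giving (9, 4).
C's commitment gain: 7 − 4 = 3.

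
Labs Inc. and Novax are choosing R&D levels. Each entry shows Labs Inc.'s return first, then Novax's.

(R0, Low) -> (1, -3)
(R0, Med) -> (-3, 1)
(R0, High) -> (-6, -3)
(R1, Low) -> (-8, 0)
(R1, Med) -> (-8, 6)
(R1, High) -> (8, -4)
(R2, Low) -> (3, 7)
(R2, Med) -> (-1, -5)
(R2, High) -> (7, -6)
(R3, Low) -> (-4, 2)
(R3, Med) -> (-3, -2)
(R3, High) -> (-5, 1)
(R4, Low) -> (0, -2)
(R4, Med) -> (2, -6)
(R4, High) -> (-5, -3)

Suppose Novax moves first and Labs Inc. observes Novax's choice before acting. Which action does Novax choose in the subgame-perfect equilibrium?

Backward induction with Novax moving first.
- Low: Labs Inc. compares 1, -8, 3, -4, 0 and picks R2; Novax would get 7.
- Med: Labs Inc. compares -3, -8, -1, -3, 2 and picks R4; Novax would get -6.
- High: Labs Inc. compares -6, 8, 7, -5, -5 and picks R1; Novax would get -4.
Among 7, -6, -4, the best is 7 at Low. Subgame-perfect outcome: (R2, Low) with payoffs (3, 7).

Low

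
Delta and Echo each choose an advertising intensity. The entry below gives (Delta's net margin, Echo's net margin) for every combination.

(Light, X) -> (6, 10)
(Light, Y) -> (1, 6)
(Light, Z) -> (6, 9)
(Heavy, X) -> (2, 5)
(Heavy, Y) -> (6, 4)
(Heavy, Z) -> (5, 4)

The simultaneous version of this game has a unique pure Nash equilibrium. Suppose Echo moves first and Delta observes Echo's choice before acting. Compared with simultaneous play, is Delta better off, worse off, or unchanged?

Delta best-responds to each possible Echo move:
- X: Delta compares 6, 2 and picks Light; Echo would get 10.
- Y: Delta compares 1, 6 and picks Heavy; Echo would get 4.
- Z: Delta compares 6, 5 and picks Light; Echo would get 9.
Among 10, 4, 9, the best is 10 at X. Subgame-perfect outcome: (Light, X) with payoffs (6, 10).
Now find the simultaneous Nash equilibrium.
Delta's best replies: X→Light; Y→Heavy; Z→Light.
Echo's best replies: Light→X; Heavy→X.
Only (Light, X) has each player best-responding; Nash payoffs (6, 10).
Delta earns 6 sequentially versus 6 at the Nash outcome: unchanged.

unchanged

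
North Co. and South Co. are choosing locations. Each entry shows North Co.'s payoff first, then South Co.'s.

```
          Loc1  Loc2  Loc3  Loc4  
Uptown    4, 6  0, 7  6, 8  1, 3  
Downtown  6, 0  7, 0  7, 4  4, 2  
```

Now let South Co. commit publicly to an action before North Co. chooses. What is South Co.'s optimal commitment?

Solve by backward induction (South Co. leads).
- Loc1 → North Co. plays Downtown (best of 4, 6); South Co. gets 0.
- Loc2 → North Co. plays Downtown (best of 0, 7); South Co. gets 0.
- Loc3 → North Co. plays Downtown (best of 6, 7); South Co. gets 4.
- Loc4 → North Co. plays Downtown (best of 1, 4); South Co. gets 2.
Maximizing over 0, 0, 4, 2, South Co. chooses Loc3. Subgame-perfect outcome: (Downtown, Loc3) with payoffs (7, 4).

Loc3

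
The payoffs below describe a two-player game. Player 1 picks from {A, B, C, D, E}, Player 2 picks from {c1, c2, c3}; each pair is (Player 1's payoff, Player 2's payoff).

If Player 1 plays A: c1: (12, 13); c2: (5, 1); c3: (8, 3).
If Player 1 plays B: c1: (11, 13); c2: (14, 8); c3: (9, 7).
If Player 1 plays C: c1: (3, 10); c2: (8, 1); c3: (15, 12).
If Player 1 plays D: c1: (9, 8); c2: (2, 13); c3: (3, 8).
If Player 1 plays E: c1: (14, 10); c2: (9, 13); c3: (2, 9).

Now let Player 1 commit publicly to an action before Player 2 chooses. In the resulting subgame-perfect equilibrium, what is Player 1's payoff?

15

Player 2 best-responds to each possible Player 1 move:
- A → Player 2 plays c1 (best of 13, 1, 3); Player 1 gets 12.
- B → Player 2 plays c1 (best of 13, 8, 7); Player 1 gets 11.
- C → Player 2 plays c3 (best of 10, 1, 12); Player 1 gets 15.
- D → Player 2 plays c2 (best of 8, 13, 8); Player 1 gets 2.
- E → Player 2 plays c2 (best of 10, 13, 9); Player 1 gets 9.
Player 1's induced payoffs are 12, 11, 15, 2, 9, so Player 1 commits to C. Subgame-perfect outcome: (C, c3) with payoffs (15, 12).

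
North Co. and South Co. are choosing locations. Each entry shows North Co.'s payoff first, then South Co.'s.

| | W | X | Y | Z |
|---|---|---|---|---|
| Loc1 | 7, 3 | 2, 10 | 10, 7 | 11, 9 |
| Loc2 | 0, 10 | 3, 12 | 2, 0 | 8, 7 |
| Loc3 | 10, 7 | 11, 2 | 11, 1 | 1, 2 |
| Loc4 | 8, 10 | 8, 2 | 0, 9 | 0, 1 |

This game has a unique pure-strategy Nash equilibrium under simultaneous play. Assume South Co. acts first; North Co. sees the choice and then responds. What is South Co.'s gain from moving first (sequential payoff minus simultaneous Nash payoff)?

2

Solve by backward induction (South Co. leads).
- W → North Co. plays Loc3 (best of 7, 0, 10, 8); South Co. gets 7.
- X → North Co. plays Loc3 (best of 2, 3, 11, 8); South Co. gets 2.
- Y → North Co. plays Loc3 (best of 10, 2, 11, 0); South Co. gets 1.
- Z → North Co. plays Loc1 (best of 11, 8, 1, 0); South Co. gets 9.
Among 7, 2, 1, 9, the best is 9 at Z. Subgame-perfect outcome: (Loc1, Z) with payoffs (11, 9).
Now find the simultaneous Nash equilibrium.
North Co.'s best replies: W→Loc3; X→Loc3; Y→Loc3; Z→Loc1.
South Co.'s best replies: Loc1→X; Loc2→X; Loc3→W; Loc4→W.
Only (Loc3, W) has each player best-responding; Nash payoffs (10, 7).
South Co.'s commitment gain: 9 − 7 = 2.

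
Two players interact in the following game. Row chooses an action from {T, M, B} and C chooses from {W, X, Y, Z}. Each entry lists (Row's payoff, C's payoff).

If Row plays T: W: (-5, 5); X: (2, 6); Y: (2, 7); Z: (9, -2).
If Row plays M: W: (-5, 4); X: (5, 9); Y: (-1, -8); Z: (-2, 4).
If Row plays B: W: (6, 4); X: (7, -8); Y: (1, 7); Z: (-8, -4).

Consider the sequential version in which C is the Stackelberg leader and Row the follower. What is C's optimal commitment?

Y

Work backward from Row's decision.
- W: BR = B, leader payoff 4.
- X: BR = B, leader payoff -8.
- Y: BR = T, leader payoff 7.
- Z: BR = T, leader payoff -2.
Maximizing over 4, -8, 7, -2, C chooses Y. Subgame-perfect outcome: (T, Y) with payoffs (2, 7).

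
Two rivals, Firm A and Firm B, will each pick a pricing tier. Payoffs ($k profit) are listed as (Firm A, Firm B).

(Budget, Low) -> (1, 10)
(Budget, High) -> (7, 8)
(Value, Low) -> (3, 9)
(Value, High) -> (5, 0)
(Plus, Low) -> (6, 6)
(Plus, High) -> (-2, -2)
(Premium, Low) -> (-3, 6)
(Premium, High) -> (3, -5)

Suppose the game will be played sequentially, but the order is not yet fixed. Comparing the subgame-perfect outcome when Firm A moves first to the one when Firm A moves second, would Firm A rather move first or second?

second

If Firm A leads: Firm B's best replies are Budget→Low, Value→Low, Plus→Low, Premium→Low; Firm A's induced payoffs 1, 3, 6, -3; outcome (Plus, Low), payoffs (6, 6).
If Firm B leads: Firm A's best replies are Low→Plus, High→Budget; Firm B's induced payoffs 6, 8; outcome (Budget, High), payoffs (7, 8).
Firm A gets 6 moving first and 7 moving second, so Firm A prefers to move second.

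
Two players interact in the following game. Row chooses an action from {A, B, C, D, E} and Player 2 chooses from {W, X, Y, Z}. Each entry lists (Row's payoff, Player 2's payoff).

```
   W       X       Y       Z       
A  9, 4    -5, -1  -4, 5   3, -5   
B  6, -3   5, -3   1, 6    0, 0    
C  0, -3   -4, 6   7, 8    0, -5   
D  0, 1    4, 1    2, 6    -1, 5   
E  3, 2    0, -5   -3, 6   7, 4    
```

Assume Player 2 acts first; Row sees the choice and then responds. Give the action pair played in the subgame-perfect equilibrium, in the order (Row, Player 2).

(C, Y)

Row best-responds to each possible Player 2 move:
- W: Row compares 9, 6, 0, 0, 3 and picks A; Player 2 would get 4.
- X: Row compares -5, 5, -4, 4, 0 and picks B; Player 2 would get -3.
- Y: Row compares -4, 1, 7, 2, -3 and picks C; Player 2 would get 8.
- Z: Row compares 3, 0, 0, -1, 7 and picks E; Player 2 would get 4.
Among 4, -3, 8, 4, the best is 8 at Y. Subgame-perfect outcome: (C, Y) with payoffs (7, 8).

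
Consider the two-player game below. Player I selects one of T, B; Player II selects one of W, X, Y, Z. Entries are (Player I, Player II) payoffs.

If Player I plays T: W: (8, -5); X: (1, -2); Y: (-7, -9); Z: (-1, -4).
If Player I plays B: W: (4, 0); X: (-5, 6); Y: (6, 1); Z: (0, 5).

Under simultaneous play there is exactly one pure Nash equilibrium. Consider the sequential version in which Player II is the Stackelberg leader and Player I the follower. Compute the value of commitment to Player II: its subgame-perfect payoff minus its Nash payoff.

7

Player I best-responds to each possible Player II move:
- W → Player I plays T (best of 8, 4); Player II gets -5.
- X → Player I plays T (best of 1, -5); Player II gets -2.
- Y → Player I plays B (best of -7, 6); Player II gets 1.
- Z → Player I plays B (best of -1, 0); Player II gets 5.
Player II's induced payoffs are -5, -2, 1, 5, so Player II commits to Z. Subgame-perfect outcome: (B, Z) with payoffs (0, 5).
Now find the simultaneous Nash equilibrium.
Player I's best replies: W→T; X→T; Y→B; Z→B.
Player II's best replies: T→X; B→X.
Only (T, X) has each player best-responding; Nash payoffs (1, -2).
Player II's commitment gain: 5 − -2 = 7.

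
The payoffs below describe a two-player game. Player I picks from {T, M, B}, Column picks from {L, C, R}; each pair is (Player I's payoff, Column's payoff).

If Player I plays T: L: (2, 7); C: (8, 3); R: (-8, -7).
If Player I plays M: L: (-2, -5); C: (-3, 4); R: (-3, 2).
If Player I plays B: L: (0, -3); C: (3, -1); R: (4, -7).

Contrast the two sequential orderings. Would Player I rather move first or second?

If Player I leads: Column's best replies are T→L, M→C, B→C; Player I's induced payoffs 2, -3, 3; outcome (B, C), payoffs (3, -1).
If Column leads: Player I's best replies are L→T, C→T, R→B; Column's induced payoffs 7, 3, -7; outcome (T, L), payoffs (2, 7).
Player I gets 3 moving first and 2 moving second, so Player I prefers to move first.

first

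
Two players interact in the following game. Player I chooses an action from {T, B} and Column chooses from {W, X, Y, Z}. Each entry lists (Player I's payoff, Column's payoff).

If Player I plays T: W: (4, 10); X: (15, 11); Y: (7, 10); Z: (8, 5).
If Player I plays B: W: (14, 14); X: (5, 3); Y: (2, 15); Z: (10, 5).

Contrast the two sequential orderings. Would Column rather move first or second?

If Player I leads: Column's best replies are T→X, B→Y; Player I's induced payoffs 15, 2; outcome (T, X), payoffs (15, 11).
If Column leads: Player I's best replies are W→B, X→T, Y→T, Z→B; Column's induced payoffs 14, 11, 10, 5; outcome (B, W), payoffs (14, 14).
Column gets 14 moving first and 11 moving second, so Column prefers to move first.

first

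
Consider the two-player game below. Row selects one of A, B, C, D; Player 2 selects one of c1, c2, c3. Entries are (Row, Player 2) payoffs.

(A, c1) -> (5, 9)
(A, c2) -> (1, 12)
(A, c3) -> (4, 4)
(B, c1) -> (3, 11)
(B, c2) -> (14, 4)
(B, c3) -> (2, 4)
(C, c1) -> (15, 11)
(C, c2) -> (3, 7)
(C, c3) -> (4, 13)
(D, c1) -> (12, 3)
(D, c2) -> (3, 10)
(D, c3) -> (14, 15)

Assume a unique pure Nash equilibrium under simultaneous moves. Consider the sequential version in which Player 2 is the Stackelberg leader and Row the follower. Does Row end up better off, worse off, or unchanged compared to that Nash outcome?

unchanged

Solve by backward induction (Player 2 leads).
- c1 → Row plays C (best of 5, 3, 15, 12); Player 2 gets 11.
- c2 → Row plays B (best of 1, 14, 3, 3); Player 2 gets 4.
- c3 → Row plays D (best of 4, 2, 4, 14); Player 2 gets 15.
Maximizing over 11, 4, 15, Player 2 chooses c3. Subgame-perfect outcome: (D, c3) with payoffs (14, 15).
Now find the simultaneous Nash equilibrium.
Row's best replies: c1→C; c2→B; c3→D.
Player 2's best replies: A→c2; B→c1; C→c3; D→c3.
The unique mutual best reply is (D, c3), giving (14, 15).
Row earns 14 sequentially versus 14 at the Nash outcome: unchanged.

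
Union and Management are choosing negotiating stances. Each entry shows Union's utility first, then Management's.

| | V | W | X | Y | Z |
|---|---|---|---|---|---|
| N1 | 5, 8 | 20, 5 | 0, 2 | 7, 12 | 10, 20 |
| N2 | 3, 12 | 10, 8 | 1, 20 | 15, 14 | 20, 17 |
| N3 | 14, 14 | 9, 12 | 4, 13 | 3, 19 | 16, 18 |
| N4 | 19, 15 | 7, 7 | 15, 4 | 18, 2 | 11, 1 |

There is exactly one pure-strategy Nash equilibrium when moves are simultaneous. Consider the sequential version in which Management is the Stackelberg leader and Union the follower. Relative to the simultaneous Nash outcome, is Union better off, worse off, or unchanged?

better off

Union best-responds to each possible Management move:
- V: BR = N4, leader payoff 15.
- W: BR = N1, leader payoff 5.
- X: BR = N4, leader payoff 4.
- Y: BR = N4, leader payoff 2.
- Z: BR = N2, leader payoff 17.
Among 15, 5, 4, 2, 17, the best is 17 at Z. Subgame-perfect outcome: (N2, Z) with payoffs (20, 17).
Now find the simultaneous Nash equilibrium.
Union's best replies: V→N4; W→N1; X→N4; Y→N4; Z→N2.
Management's best replies: N1→Z; N2→X; N3→Y; N4→V.
Only (N4, V) has each player best-responding; Nash payoffs (19, 15).
Union earns 20 sequentially versus 19 at the Nash outcome: better off.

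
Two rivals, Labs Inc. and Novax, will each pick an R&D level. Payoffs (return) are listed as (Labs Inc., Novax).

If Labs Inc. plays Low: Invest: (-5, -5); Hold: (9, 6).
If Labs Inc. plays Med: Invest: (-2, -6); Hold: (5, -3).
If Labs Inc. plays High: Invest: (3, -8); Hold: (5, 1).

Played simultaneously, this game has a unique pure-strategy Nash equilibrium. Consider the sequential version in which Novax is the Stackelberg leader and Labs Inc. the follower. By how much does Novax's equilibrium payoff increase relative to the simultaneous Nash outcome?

0

Work backward from Labs Inc.'s decision.
- Invest → Labs Inc. plays High (best of -5, -2, 3); Novax gets -8.
- Hold → Labs Inc. plays Low (best of 9, 5, 5); Novax gets 6.
Among -8, 6, the best is 6 at Hold. Subgame-perfect outcome: (Low, Hold) with payoffs (9, 6).
For the simultaneous game, intersect best replies.
Labs Inc.'s best replies: Invest→High; Hold→Low.
Novax's best replies: Low→Hold; Med→Hold; High→Hold.
Only (Low, Hold) has each player best-responding; Nash payoffs (9, 6).
Novax's commitment gain: 6 − 6 = 0.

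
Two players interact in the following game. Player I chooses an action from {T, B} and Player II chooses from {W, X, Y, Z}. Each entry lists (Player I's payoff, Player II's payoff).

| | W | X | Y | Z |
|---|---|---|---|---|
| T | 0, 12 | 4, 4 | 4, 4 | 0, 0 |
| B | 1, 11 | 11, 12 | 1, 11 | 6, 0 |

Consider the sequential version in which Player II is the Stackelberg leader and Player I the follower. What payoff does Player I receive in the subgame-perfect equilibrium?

Backward induction with Player II moving first.
- W → Player I plays B (best of 0, 1); Player II gets 11.
- X → Player I plays B (best of 4, 11); Player II gets 12.
- Y → Player I plays T (best of 4, 1); Player II gets 4.
- Z → Player I plays B (best of 0, 6); Player II gets 0.
Maximizing over 11, 12, 4, 0, Player II chooses X. Subgame-perfect outcome: (B, X) with payoffs (11, 12).

11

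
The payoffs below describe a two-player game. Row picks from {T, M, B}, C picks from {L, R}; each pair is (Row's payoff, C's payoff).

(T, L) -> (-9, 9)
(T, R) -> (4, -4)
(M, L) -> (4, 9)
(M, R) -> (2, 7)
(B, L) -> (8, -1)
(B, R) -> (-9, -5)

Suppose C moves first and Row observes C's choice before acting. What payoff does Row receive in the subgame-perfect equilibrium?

8

Work backward from Row's decision.
- L: BR = B, leader payoff -1.
- R: BR = T, leader payoff -4.
C's induced payoffs are -1, -4, so C commits to L. Subgame-perfect outcome: (B, L) with payoffs (8, -1).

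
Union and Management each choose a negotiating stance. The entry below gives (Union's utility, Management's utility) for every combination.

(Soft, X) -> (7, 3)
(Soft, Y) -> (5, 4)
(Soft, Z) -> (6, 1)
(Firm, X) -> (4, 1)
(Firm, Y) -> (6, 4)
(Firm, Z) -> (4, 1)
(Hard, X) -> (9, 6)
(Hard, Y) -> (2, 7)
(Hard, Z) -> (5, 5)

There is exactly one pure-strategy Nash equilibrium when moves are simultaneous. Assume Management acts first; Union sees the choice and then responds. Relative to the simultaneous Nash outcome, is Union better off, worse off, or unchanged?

better off

Solve by backward induction (Management leads).
- X → Union plays Hard (best of 7, 4, 9); Management gets 6.
- Y → Union plays Firm (best of 5, 6, 2); Management gets 4.
- Z → Union plays Soft (best of 6, 4, 5); Management gets 1.
Among 6, 4, 1, the best is 6 at X. Subgame-perfect outcome: (Hard, X) with payoffs (9, 6).
Now find the simultaneous Nash equilibrium.
Union's best replies: X→Hard; Y→Firm; Z→Soft.
Management's best replies: Soft→Y; Firm→Y; Hard→Y.
The unique mutual best reply is (Firm, Y), giving (6, 4).
Union earns 9 sequentially versus 6 at the Nash outcome: better off.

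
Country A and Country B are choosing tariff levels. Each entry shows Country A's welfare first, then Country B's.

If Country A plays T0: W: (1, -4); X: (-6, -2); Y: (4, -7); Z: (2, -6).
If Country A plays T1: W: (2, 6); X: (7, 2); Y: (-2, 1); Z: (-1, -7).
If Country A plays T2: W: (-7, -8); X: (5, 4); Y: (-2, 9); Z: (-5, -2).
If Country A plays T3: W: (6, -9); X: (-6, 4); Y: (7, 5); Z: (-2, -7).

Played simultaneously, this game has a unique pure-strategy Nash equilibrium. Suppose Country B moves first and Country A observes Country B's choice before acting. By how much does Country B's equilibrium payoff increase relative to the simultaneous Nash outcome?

Solve by backward induction (Country B leads).
- W: BR = T3, leader payoff -9.
- X: BR = T1, leader payoff 2.
- Y: BR = T3, leader payoff 5.
- Z: BR = T0, leader payoff -6.
Among -9, 2, 5, -6, the best is 5 at Y. Subgame-perfect outcome: (T3, Y) with payoffs (7, 5).
Under simultaneous play:
Country A's best replies: W→T3; X→T1; Y→T3; Z→T0.
Country B's best replies: T0→X; T1→W; T2→Y; T3→Y.
The unique mutual best reply is (T3, Y), giving (7, 5).
Country B's commitment gain: 5 − 5 = 0.

0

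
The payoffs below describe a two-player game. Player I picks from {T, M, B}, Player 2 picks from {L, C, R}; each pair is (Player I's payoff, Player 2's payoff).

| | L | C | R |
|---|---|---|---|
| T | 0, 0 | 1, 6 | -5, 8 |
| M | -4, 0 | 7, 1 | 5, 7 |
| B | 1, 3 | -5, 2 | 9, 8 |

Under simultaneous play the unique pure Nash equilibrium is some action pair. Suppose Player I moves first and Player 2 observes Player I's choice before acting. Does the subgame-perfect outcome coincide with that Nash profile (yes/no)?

Backward induction with Player I moving first.
- T: BR = R, leader payoff -5.
- M: BR = R, leader payoff 5.
- B: BR = R, leader payoff 9.
Maximizing over -5, 5, 9, Player I chooses B. Subgame-perfect outcome: (B, R) with payoffs (9, 8).
For the simultaneous game, intersect best replies.
Player I's best replies: L→B; C→M; R→B.
Player 2's best replies: T→R; M→R; B→R.
The unique mutual best reply is (B, R), giving (9, 8).
Sequential outcome (B, R) coincides with the Nash profile (B, R).

yes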